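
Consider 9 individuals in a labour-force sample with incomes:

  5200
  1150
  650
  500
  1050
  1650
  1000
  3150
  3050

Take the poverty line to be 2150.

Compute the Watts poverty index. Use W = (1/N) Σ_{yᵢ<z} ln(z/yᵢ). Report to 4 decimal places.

Below the line: 500, 650, 1000, 1050, 1150, 1650 (q = 6 of N = 9).
Log gaps: ln(2150/500) = 1.4586; ln(2150/650) = 1.1963; ln(2150/1000) = 0.7655; ln(2150/1050) = 0.7167; ln(2150/1150) = 0.6257; ln(2150/1650) = 0.2647.
W = 5.027410 / 9 = 0.5586.

0.5586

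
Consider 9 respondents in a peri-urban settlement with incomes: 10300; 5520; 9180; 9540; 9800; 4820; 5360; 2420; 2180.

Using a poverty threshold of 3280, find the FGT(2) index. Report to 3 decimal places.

Poor units: 2180, 2420 (q = 2 of N = 9).
Gap ratios (z−y)/z: (3280−2180)/3280 = 0.3354; (3280−2420)/3280 = 0.2622.
Squared: 0.1125; 0.0687.
Sum = 0.181217; P₂ = 0.181217 / 9 = 0.020.

0.020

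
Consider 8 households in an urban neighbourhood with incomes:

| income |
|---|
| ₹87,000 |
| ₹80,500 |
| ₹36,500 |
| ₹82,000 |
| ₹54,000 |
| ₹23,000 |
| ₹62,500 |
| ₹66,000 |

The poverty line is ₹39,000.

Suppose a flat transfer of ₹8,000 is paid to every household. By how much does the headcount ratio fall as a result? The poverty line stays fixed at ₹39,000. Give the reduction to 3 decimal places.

Before: below the line — ₹23,000, ₹36,500; headcount ratio = 0.25000.
After the ₹8,000 transfer: below the line — ₹31,000; headcount ratio = 0.12500.
Reduction = 0.25000 − 0.12500 = 0.125.

0.125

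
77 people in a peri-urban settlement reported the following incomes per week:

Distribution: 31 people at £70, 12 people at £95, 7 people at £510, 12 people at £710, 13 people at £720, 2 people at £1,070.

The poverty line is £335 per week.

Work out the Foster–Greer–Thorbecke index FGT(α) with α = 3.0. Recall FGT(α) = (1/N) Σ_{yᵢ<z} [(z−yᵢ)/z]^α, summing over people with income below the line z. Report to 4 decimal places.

Below the line: 31×£70, 12×£95 (q = 43 of N = 77).
Gap ratios (z−y)/z: (335−70)/335 = 0.7910 (×31); (335−95)/335 = 0.7164 (×12).
Raised to α = 3.0: 0.49500 (×31); 0.36770 (×12).
Sum = 19.757387; FGT(3.0) = 19.757387 / 77 = 0.2566.

0.2566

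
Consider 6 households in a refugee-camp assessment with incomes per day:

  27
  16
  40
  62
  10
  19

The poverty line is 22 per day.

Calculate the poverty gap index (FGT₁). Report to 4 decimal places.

0.1591

Below z: 10, 16, 19 (q = 3 of N = 6).
Relative gaps: (22−10)/22 = 0.5455; (22−16)/22 = 0.2727; (22−19)/22 = 0.1364.
Σ = 0.954545. Dividing by the full population N = 6 gives P₁ = 0.1591.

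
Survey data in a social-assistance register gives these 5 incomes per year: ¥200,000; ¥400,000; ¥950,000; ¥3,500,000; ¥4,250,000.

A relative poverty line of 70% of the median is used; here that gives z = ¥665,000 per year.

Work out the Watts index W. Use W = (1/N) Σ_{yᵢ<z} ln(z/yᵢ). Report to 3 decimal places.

Below z: ¥200,000, ¥400,000 (q = 2 of N = 5).
Log shortfalls: ln(665000/200000) = 1.2015; ln(665000/400000) = 0.5083.
W = 1.709792 / 5 = 0.342.

0.342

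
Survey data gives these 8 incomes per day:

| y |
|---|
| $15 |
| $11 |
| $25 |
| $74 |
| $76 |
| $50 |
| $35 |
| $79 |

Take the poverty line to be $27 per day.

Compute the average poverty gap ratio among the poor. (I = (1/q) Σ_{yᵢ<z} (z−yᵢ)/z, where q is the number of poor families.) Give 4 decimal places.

0.3704

Poor units: $11, $15, $25 (q = 3 of N = 8).
Shortfall ratios (z−y)/z: 0.5926, 0.4444, 0.0741; sum = 1.111111.
The income-gap ratio divides by q (the poor only): 1.111111 / 3 = 0.3704.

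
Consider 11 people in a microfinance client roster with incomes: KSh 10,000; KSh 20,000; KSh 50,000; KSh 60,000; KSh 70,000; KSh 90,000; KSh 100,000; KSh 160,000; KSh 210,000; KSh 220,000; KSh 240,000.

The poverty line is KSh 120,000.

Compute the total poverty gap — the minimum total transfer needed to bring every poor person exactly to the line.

Poor units: KSh 10,000, KSh 20,000, KSh 50,000, KSh 60,000, KSh 70,000, KSh 90,000, KSh 100,000 (q = 7 of N = 11).
Individual gaps: 120000−10000 = 110000; 120000−20000 = 100000; 120000−50000 = 70000; 120000−60000 = 60000; 120000−70000 = 50000; 120000−90000 = 30000; 120000−100000 = 20000.
Aggregate gap = KSh 440,000.

KSh 440,000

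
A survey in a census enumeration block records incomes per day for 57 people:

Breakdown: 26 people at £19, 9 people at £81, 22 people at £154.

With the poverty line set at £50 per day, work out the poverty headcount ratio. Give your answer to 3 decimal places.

26 of the 57 people have income below £50.
H = 26/57 = 0.456.

0.456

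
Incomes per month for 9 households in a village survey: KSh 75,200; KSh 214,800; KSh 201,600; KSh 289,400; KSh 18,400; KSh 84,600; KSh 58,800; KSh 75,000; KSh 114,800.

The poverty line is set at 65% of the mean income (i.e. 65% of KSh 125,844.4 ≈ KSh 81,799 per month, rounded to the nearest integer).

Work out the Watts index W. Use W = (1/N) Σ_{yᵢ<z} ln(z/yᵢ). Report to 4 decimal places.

0.2214

Below the line: KSh 18,400, KSh 58,800, KSh 75,000, KSh 75,200 (q = 4 of N = 9).
Log gaps: ln(81799/18400) = 1.4919; ln(81799/58800) = 0.3301; ln(81799/75000) = 0.0868; ln(81799/75200) = 0.0841.
W = 1.992928 / 9 = 0.2214.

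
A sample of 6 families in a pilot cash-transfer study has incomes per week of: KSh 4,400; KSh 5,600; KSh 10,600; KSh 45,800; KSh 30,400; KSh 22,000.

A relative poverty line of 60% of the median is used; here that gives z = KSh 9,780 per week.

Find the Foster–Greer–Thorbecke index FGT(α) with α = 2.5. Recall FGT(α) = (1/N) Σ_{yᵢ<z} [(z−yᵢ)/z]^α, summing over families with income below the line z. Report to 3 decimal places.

Below the line: KSh 4,400, KSh 5,600 (q = 2 of N = 6).
Relative gaps: (9780−4400)/9780 = 0.5501; (9780−5600)/9780 = 0.4274.
Raised to α = 2.5: 0.22444; 0.11942.
Sum = 0.343869; FGT(2.5) = 0.343869 / 6 = 0.057.

0.057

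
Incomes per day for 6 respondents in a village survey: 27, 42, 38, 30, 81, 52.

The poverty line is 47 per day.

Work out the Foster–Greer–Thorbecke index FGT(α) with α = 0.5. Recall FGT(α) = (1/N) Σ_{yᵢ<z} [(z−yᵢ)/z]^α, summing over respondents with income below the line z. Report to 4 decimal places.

Poor units: 27, 30, 38, 42 (q = 4 of N = 6).
Shortfall ratios: (47−27)/47 = 0.4255; (47−30)/47 = 0.3617; (47−38)/47 = 0.1915; (47−42)/47 = 0.1064.
Raised to α = 0.5: 0.65233; 0.60142; 0.43759; 0.32616.
Sum = 2.017504; FGT(0.5) = 2.017504 / 6 = 0.3363.

0.3363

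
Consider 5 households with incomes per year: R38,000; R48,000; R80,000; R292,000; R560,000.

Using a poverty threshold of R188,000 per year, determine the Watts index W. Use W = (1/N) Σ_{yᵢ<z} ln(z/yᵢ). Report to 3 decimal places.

0.764

Incomes under z: R38,000, R48,000, R80,000 (q = 3 of N = 5).
ln(z/y) terms: ln(188000/38000) = 1.5989; ln(188000/48000) = 1.3652; ln(188000/80000) = 0.8544.
W = 3.818512 / 5 = 0.764.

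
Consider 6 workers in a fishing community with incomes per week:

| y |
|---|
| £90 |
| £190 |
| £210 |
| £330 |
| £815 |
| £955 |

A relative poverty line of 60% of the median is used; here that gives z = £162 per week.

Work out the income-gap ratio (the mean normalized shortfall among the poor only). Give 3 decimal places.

Incomes under z: £90 (q = 1 of N = 6).
Relative gaps: 0.4444; sum = 0.444444.
I averages over the q = 1 poor units only: 0.444444 / 1 = 0.444.

0.444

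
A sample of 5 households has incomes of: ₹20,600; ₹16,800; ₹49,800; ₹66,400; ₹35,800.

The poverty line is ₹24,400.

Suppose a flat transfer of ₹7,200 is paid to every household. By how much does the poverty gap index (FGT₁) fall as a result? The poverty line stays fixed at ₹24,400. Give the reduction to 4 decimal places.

Before: below the line — ₹16,800, ₹20,600; poverty gap index (FGT₁) = 0.093443.
After the ₹7,200 transfer: below the line — ₹24,000; poverty gap index (FGT₁) = 0.003279.
Reduction = 0.093443 − 0.003279 = 0.0902.

0.0902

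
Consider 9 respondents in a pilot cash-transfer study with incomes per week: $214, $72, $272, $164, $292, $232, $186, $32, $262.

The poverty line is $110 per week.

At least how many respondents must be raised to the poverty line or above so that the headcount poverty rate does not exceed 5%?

2 of the 9 respondents are poor, so H = 2/9 = 0.222.
A headcount ratio of at most 5% allows at most ⌊0.05 × 9⌋ = 0 poor respondents.
So at least 2 − 0 = 2 must be lifted.

2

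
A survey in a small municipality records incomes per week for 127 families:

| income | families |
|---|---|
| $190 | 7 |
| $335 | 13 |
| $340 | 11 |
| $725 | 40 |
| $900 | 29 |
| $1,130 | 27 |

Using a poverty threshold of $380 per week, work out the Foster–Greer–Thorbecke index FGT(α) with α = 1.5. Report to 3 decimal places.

0.027

Poor units: 7×$190, 13×$335, 11×$340 (q = 31 of N = 127).
Gap ratios (z−y)/z: (380−190)/380 = 0.5000 (×7); (380−335)/380 = 0.1184 (×13); (380−340)/380 = 0.1053 (×11).
Raised to α = 1.5: 0.35355 (×7); 0.04075 (×13); 0.03415 (×11).
Sum = 3.380314; FGT(1.5) = 3.380314 / 127 = 0.027.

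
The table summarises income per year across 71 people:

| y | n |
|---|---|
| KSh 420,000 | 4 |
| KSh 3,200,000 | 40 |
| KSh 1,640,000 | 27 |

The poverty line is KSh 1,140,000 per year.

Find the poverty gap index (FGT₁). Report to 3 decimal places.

0.036

Below the line: 4×KSh 420,000 (q = 4 of N = 71).
Gap ratios (z−y)/z: (1140000−420000)/1140000 = 0.6316 (×4).
Σ = 2.526316. Dividing by the full population N = 71 gives P₁ = 0.036.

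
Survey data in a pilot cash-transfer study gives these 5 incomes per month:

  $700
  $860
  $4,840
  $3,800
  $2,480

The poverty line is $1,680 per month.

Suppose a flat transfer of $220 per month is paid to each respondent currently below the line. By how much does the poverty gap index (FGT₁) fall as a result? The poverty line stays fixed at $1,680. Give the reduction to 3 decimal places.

0.052

Before: below the line — $700, $860; poverty gap index (FGT₁) = 0.21429.
After the $220 transfer: below the line — $920, $1,080; poverty gap index (FGT₁) = 0.16190.
Reduction = 0.21429 − 0.16190 = 0.052.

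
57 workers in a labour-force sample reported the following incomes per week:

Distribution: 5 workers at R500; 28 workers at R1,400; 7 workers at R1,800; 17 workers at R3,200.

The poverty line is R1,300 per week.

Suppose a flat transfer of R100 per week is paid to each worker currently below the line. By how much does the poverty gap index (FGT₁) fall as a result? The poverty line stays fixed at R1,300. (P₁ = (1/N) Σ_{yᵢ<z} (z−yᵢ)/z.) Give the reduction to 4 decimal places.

Before: below the line — 5×R500; poverty gap index (FGT₁) = 0.053981.
After the R100 transfer: below the line — 5×R600; poverty gap index (FGT₁) = 0.047233.
Reduction = 0.053981 − 0.047233 = 0.0067.

0.0067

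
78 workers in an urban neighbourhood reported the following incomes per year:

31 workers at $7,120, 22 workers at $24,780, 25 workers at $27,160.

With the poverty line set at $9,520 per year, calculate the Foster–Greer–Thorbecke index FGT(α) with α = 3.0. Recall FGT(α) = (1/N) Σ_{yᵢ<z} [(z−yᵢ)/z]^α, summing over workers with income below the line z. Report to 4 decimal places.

0.0064

Below the line: 31×$7,120 (q = 31 of N = 78).
Relative gaps: (9520−7120)/9520 = 0.2521 (×31).
Raised to α = 3.0: 0.01602 (×31).
Sum = 0.496689; FGT(3.0) = 0.496689 / 78 = 0.0064.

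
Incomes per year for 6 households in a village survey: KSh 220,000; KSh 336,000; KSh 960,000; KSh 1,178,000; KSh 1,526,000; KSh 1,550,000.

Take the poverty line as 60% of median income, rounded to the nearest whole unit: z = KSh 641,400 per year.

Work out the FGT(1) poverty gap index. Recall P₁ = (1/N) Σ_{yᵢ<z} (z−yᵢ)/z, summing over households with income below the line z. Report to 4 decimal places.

Below z: KSh 220,000, KSh 336,000 (q = 2 of N = 6).
Normalized shortfalls: (641400−220000)/641400 = 0.6570; (641400−336000)/641400 = 0.4761.
Sum of shortfalls = 1.133146; P₁ averages over all N: 1.133146 / 6 = 0.1889.

0.1889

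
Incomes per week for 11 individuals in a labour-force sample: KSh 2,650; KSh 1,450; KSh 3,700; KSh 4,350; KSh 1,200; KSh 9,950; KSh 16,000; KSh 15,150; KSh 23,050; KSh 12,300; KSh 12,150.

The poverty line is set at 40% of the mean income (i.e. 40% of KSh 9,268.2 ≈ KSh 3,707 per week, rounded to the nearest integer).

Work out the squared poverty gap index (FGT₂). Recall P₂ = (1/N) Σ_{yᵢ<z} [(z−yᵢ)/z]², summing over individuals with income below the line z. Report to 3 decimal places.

0.083

Below z: KSh 1,200, KSh 1,450, KSh 2,650, KSh 3,700 (q = 4 of N = 11).
Relative gaps: (3707−1200)/3707 = 0.6763; (3707−1450)/3707 = 0.6088; (3707−2650)/3707 = 0.2851; (3707−3700)/3707 = 0.0019.
Squared: 0.4574; 0.3707; 0.0813; 0.0000.
Sum = 0.909368; P₂ = 0.909368 / 11 = 0.083.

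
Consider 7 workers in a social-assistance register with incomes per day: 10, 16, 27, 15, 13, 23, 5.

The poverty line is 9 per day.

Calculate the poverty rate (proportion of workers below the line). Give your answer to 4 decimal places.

1 of the 7 workers have income below 9.
H = 1/7 = 0.1429.

0.1429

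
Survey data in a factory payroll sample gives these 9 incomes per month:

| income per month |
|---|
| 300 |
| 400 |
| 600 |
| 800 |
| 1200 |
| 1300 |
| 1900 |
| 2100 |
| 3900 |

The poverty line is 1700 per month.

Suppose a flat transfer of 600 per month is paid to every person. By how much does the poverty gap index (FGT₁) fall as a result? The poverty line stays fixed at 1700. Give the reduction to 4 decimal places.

Before: below the line — 300, 400, 600, 800, 1200, 1300; poverty gap index (FGT₁) = 0.366013.
After the 600 transfer: below the line — 900, 1000, 1200, 1400; poverty gap index (FGT₁) = 0.150327.
Reduction = 0.366013 − 0.150327 = 0.2157.

0.2157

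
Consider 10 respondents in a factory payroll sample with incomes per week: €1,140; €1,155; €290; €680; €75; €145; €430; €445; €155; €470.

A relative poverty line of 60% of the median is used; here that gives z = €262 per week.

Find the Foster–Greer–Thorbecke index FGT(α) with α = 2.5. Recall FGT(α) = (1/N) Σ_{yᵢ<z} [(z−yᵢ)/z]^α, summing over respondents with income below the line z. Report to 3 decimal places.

0.067

Below z: €75, €145, €155 (q = 3 of N = 10).
Shortfall ratios: (262−75)/262 = 0.7137; (262−145)/262 = 0.4466; (262−155)/262 = 0.4084.
Raised to α = 2.5: 0.43038; 0.13326; 0.10659.
Sum = 0.670230; FGT(2.5) = 0.670230 / 10 = 0.067.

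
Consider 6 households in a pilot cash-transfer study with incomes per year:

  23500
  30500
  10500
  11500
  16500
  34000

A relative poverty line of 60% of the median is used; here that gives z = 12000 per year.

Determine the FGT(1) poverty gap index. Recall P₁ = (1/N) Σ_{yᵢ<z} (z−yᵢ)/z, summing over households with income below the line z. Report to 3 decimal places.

0.028

Below the line: 10500, 11500 (q = 2 of N = 6).
Shortfall ratios: (12000−10500)/12000 = 0.1250; (12000−11500)/12000 = 0.0417.
Sum of shortfalls = 0.166667; P₁ averages over all N: 0.166667 / 6 = 0.028.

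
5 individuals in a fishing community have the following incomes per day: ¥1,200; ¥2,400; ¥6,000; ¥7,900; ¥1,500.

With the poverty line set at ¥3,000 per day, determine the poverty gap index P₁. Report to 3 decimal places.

Incomes under z: ¥1,200, ¥1,500, ¥2,400 (q = 3 of N = 5).
Relative gaps: (3000−1200)/3000 = 0.6000; (3000−1500)/3000 = 0.5000; (3000−2400)/3000 = 0.2000.
Sum of shortfalls = 1.300000; P₁ averages over all N: 1.300000 / 5 = 0.260.

0.260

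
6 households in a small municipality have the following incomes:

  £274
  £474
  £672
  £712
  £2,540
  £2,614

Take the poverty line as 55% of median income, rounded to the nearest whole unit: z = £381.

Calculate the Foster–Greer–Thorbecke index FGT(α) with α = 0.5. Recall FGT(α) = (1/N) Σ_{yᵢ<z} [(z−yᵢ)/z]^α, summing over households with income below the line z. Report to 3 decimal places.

Below z: £274 (q = 1 of N = 6).
Normalized shortfalls: (381−274)/381 = 0.2808.
Raised to α = 0.5: 0.52994.
Sum = 0.529943; FGT(0.5) = 0.529943 / 6 = 0.088.

0.088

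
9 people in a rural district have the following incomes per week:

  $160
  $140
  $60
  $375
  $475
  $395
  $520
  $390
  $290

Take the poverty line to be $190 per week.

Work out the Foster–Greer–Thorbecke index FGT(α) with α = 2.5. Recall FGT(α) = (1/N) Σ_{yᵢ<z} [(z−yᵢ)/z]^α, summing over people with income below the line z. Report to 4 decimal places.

Below z: $60, $140, $160 (q = 3 of N = 9).
Relative gaps: (190−60)/190 = 0.6842; (190−140)/190 = 0.2632; (190−160)/190 = 0.1579.
Raised to α = 2.5: 0.38723; 0.03553; 0.00991.
Sum = 0.432667; FGT(2.5) = 0.432667 / 9 = 0.0481.

0.0481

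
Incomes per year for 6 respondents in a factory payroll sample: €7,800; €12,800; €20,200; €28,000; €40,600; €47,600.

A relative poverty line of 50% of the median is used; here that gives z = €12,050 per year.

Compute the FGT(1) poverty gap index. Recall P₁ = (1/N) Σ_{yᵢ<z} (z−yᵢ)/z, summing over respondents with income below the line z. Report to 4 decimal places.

Poor units: €7,800 (q = 1 of N = 6).
Normalized shortfalls: (12050−7800)/12050 = 0.3527.
Sum of shortfalls = 0.352697; P₁ averages over all N: 0.352697 / 6 = 0.0588.

0.0588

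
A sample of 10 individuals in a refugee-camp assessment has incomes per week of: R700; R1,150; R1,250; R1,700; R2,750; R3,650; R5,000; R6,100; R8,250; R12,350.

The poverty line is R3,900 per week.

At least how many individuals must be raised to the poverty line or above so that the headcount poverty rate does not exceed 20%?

4

6 of the 10 individuals are poor, so H = 6/10 = 0.600.
A headcount ratio of at most 20% allows at most ⌊0.20 × 10⌋ = 2 poor individuals.
So at least 6 − 2 = 4 must be lifted.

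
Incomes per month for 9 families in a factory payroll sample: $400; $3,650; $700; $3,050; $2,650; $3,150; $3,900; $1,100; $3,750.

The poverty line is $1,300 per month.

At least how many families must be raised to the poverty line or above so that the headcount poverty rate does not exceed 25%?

Currently q = 3 of N = 9 are below the line (H = 0.333).
A headcount ratio of at most 25% allows at most ⌊0.25 × 9⌋ = 2 poor families.
So at least 3 − 2 = 1 must be lifted.

1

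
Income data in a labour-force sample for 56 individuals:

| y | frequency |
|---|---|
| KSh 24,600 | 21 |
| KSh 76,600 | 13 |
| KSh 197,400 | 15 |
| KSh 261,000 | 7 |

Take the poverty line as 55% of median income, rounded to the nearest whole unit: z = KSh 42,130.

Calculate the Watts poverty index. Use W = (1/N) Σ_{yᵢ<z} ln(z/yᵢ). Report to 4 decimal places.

Poor units: 21×KSh 24,600 (q = 21 of N = 56).
Log shortfalls: ln(42130/24600) = 0.5380 (×21).
W = 11.298286 / 56 = 0.2018.

0.2018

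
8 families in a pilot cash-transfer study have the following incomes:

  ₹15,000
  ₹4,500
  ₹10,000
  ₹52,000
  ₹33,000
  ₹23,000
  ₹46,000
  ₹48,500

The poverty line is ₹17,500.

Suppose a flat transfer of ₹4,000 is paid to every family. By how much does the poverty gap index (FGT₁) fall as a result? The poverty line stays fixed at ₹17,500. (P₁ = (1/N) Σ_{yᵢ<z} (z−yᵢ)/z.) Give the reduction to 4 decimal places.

Before: below the line — ₹4,500, ₹10,000, ₹15,000; poverty gap index (FGT₁) = 0.164286.
After the ₹4,000 transfer: below the line — ₹8,500, ₹14,000; poverty gap index (FGT₁) = 0.089286.
Reduction = 0.164286 − 0.089286 = 0.0750.

0.0750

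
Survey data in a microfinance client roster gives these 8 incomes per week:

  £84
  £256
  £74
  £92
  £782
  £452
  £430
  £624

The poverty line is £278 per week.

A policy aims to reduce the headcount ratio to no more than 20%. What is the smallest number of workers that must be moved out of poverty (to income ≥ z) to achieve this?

4 of the 8 workers are poor, so H = 4/8 = 0.500.
A headcount ratio of at most 20% allows at most ⌊0.20 × 8⌋ = 1 poor workers.
So at least 4 − 1 = 3 must be lifted.

3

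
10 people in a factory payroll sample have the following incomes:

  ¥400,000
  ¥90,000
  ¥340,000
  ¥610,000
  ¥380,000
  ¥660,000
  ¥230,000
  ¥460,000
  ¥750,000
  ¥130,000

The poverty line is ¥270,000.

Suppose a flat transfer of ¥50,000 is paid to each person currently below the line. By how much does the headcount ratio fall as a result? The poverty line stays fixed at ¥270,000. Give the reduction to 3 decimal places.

0.100

Before: below the line — ¥90,000, ¥130,000, ¥230,000; headcount ratio = 0.30000.
After the ¥50,000 transfer: below the line — ¥140,000, ¥180,000; headcount ratio = 0.20000.
Reduction = 0.30000 − 0.20000 = 0.100.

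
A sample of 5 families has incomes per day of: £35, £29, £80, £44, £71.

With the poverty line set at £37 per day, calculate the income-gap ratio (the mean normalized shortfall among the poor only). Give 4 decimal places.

Poor units: £29, £35 (q = 2 of N = 5).
Shortfall ratios (z−y)/z: 0.2162, 0.0541; sum = 0.270270.
I averages over the q = 2 poor units only: 0.270270 / 2 = 0.1351.

0.1351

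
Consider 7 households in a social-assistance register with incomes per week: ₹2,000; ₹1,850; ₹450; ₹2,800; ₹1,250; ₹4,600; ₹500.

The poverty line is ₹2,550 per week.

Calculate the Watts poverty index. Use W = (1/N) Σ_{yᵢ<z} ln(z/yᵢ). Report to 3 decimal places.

0.663

Incomes under z: ₹450, ₹500, ₹1,250, ₹1,850, ₹2,000 (q = 5 of N = 7).
Log shortfalls: ln(2550/450) = 1.7346; ln(2550/500) = 1.6292; ln(2550/1250) = 0.7129; ln(2550/1850) = 0.3209; ln(2550/2000) = 0.2429.
W = 4.640645 / 7 = 0.663.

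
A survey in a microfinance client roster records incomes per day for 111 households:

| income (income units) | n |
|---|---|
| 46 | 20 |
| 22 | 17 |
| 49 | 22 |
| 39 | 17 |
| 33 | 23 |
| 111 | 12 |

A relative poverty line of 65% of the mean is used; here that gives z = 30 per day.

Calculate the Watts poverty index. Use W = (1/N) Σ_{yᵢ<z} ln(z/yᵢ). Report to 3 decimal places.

Incomes under z: 17×22 (q = 17 of N = 111).
Log gaps: ln(30/22) = 0.3102 (×17).
W = 5.272634 / 111 = 0.048.

0.048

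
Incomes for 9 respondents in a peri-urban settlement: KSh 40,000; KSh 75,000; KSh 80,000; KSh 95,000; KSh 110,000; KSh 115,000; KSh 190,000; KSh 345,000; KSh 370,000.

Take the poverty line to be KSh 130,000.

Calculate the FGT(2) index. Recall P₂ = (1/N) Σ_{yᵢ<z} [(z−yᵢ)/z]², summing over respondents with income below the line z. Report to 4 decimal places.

Below z: KSh 40,000, KSh 75,000, KSh 80,000, KSh 95,000, KSh 110,000, KSh 115,000 (q = 6 of N = 9).
Normalized shortfalls: (130000−40000)/130000 = 0.6923; (130000−75000)/130000 = 0.4231; (130000−80000)/130000 = 0.3846; (130000−95000)/130000 = 0.2692; (130000−110000)/130000 = 0.1538; (130000−115000)/130000 = 0.1154.
Squared: 0.4793; 0.1790; 0.1479; 0.0725; 0.0237; 0.0133.
Sum = 0.915680; P₂ = 0.915680 / 9 = 0.1017.

0.1017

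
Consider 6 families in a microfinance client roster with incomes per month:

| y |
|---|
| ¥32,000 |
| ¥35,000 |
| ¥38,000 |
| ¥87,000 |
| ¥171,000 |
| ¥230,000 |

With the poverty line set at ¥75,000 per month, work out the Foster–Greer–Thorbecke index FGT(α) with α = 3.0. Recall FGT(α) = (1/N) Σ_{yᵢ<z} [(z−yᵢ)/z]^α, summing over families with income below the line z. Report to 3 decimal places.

Below z: ¥32,000, ¥35,000, ¥38,000 (q = 3 of N = 6).
Shortfall ratios: (75000−32000)/75000 = 0.5733; (75000−35000)/75000 = 0.5333; (75000−38000)/75000 = 0.4933.
Raised to α = 3.0: 0.18846; 0.15170; 0.12007.
Sum = 0.460231; FGT(3.0) = 0.460231 / 6 = 0.077.

0.077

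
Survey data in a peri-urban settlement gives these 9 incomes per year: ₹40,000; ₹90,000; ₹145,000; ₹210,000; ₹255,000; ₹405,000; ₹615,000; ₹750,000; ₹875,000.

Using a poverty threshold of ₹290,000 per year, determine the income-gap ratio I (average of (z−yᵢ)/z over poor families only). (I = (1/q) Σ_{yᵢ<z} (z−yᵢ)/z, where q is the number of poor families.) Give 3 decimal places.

Incomes under z: ₹40,000, ₹90,000, ₹145,000, ₹210,000, ₹255,000 (q = 5 of N = 9).
Shortfall ratios (z−y)/z: 0.8621, 0.6897, 0.5000, 0.2759, 0.1207; sum = 2.448276.
I averages over the q = 5 poor units only: 2.448276 / 5 = 0.490.

0.490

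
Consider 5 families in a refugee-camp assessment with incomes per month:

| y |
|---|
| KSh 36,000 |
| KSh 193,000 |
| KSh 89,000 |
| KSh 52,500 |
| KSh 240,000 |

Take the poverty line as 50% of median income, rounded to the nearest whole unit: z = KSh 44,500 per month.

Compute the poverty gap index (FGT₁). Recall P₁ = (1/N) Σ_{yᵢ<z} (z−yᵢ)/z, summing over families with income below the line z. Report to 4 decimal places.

Poor units: KSh 36,000 (q = 1 of N = 5).
Gap ratios (z−y)/z: (44500−36000)/44500 = 0.1910.
Sum of shortfalls = 0.191011; P₁ averages over all N: 0.191011 / 5 = 0.0382.

0.0382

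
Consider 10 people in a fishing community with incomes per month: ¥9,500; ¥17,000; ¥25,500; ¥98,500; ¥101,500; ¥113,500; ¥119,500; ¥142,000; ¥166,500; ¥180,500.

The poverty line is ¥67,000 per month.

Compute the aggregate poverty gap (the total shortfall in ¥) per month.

Poor units: ¥9,500, ¥17,000, ¥25,500 (q = 3 of N = 10).
Individual gaps: 67000−9500 = 57500; 67000−17000 = 50000; 67000−25500 = 41500.
Aggregate gap = ¥149,000.

¥149,000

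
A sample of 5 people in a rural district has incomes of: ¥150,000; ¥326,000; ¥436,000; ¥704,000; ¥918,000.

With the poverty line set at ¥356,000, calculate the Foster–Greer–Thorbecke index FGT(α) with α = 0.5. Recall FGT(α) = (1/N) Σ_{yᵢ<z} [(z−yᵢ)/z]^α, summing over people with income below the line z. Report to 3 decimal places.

Below z: ¥150,000, ¥326,000 (q = 2 of N = 5).
Shortfall ratios: (356000−150000)/356000 = 0.5787; (356000−326000)/356000 = 0.0843.
Raised to α = 0.5: 0.76069; 0.29029.
Sum = 1.050984; FGT(0.5) = 1.050984 / 5 = 0.210.

0.210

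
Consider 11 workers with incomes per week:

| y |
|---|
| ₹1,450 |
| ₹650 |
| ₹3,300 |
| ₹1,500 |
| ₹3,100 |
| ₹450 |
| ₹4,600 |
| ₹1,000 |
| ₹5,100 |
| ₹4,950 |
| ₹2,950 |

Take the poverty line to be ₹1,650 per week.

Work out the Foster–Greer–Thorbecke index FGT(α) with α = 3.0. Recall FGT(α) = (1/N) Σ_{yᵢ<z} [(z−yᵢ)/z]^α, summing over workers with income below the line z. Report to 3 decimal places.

0.061

Incomes under z: ₹450, ₹650, ₹1,000, ₹1,450, ₹1,500 (q = 5 of N = 11).
Normalized shortfalls: (1650−450)/1650 = 0.7273; (1650−650)/1650 = 0.6061; (1650−1000)/1650 = 0.3939; (1650−1450)/1650 = 0.1212; (1650−1500)/1650 = 0.0909.
Raised to α = 3.0: 0.38467; 0.22261; 0.06113; 0.00178; 0.00075.
Sum = 0.670952; FGT(3.0) = 0.670952 / 11 = 0.061.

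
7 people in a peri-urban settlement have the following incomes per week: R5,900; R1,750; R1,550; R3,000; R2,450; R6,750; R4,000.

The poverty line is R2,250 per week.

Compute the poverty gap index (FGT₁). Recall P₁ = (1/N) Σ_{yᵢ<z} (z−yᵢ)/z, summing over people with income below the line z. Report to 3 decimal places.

Below the line: R1,550, R1,750 (q = 2 of N = 7).
Relative gaps: (2250−1550)/2250 = 0.3111; (2250−1750)/2250 = 0.2222.
Sum of shortfalls = 0.533333; P₁ averages over all N: 0.533333 / 7 = 0.076.

0.076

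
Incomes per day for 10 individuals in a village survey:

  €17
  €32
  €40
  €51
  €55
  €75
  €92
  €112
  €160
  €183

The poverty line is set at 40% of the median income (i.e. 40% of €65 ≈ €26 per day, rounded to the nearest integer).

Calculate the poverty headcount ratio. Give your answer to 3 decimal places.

1 of the 10 individuals have income below €26.
H = 1/10 = 0.100.

0.100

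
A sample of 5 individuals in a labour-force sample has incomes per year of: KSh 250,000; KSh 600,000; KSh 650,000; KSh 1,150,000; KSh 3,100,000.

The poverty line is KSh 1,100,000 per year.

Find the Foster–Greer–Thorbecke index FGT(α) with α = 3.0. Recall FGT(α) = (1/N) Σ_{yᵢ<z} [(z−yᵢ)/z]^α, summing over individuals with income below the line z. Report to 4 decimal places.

0.1248

Below the line: KSh 250,000, KSh 600,000, KSh 650,000 (q = 3 of N = 5).
Gap ratios (z−y)/z: (1100000−250000)/1100000 = 0.7727; (1100000−600000)/1100000 = 0.4545; (1100000−650000)/1100000 = 0.4091.
Raised to α = 3.0: 0.46140; 0.09391; 0.06846.
Sum = 0.623779; FGT(3.0) = 0.623779 / 5 = 0.1248.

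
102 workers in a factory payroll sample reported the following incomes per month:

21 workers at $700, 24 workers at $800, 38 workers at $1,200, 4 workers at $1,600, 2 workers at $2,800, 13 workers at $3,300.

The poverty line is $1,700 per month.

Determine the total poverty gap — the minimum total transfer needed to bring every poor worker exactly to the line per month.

$62,000

Below the line: 21×$700, 24×$800, 38×$1,200, 4×$1,600 (q = 87 of N = 102).
Individual gaps: 21×(1700−700) = 21000; 24×(1700−800) = 21600; 38×(1700−1200) = 19000; 4×(1700−1600) = 400.
Aggregate gap = $62,000.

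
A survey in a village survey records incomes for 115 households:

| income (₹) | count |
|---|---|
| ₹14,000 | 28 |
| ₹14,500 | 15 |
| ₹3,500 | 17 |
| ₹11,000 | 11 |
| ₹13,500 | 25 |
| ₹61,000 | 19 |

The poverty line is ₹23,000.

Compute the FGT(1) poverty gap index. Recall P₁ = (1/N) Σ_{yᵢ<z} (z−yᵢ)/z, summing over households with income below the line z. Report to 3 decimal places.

Incomes under z: 17×₹3,500, 11×₹11,000, 25×₹13,500, 28×₹14,000, 15×₹14,500 (q = 96 of N = 115).
Shortfall ratios: (23000−3500)/23000 = 0.8478 (×17); (23000−11000)/23000 = 0.5217 (×11); (23000−13500)/23000 = 0.4130 (×25); (23000−14000)/23000 = 0.3913 (×28); (23000−14500)/23000 = 0.3696 (×15).
Σ = 46.978261. Dividing by the full population N = 115 gives P₁ = 0.409.

0.409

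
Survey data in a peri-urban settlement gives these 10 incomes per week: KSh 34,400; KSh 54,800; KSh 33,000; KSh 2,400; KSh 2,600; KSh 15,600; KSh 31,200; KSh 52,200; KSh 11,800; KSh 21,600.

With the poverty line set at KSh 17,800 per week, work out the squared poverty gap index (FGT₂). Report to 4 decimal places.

Poor units: KSh 2,400, KSh 2,600, KSh 11,800, KSh 15,600 (q = 4 of N = 10).
Gap ratios (z−y)/z: (17800−2400)/17800 = 0.8652; (17800−2600)/17800 = 0.8539; (17800−11800)/17800 = 0.3371; (17800−15600)/17800 = 0.1236.
Squared: 0.7485; 0.7292; 0.1136; 0.0153.
Sum = 1.606615; P₂ = 1.606615 / 10 = 0.1607.

0.1607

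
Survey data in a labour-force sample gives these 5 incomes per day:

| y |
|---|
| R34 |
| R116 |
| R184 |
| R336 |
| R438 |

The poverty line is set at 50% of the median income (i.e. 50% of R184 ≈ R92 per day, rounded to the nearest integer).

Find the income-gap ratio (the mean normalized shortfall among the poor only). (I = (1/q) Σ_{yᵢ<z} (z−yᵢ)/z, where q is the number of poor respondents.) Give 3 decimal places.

0.630

Below the line: R34 (q = 1 of N = 5).
Relative gaps: 0.6304; sum = 0.630435.
The income-gap ratio divides by q (the poor only): 0.630435 / 1 = 0.630.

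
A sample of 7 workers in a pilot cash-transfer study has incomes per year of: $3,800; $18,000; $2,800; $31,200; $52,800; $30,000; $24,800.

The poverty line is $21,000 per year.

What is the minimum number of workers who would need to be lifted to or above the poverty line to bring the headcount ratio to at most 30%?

3 of the 7 workers are poor, so H = 3/7 = 0.429.
A headcount ratio of at most 30% allows at most ⌊0.30 × 7⌋ = 2 poor workers.
So at least 3 − 2 = 1 must be lifted.

1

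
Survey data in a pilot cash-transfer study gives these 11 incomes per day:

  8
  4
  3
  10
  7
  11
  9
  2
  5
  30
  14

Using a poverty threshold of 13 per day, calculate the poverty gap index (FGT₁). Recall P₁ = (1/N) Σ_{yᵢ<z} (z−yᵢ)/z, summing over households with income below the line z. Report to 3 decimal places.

Below z: 2, 3, 4, 5, 7, 8, 9, 10, 11 (q = 9 of N = 11).
Gap ratios (z−y)/z: (13−2)/13 = 0.8462; (13−3)/13 = 0.7692; (13−4)/13 = 0.6923; (13−5)/13 = 0.6154; (13−7)/13 = 0.4615; (13−8)/13 = 0.3846; (13−9)/13 = 0.3077; (13−10)/13 = 0.2308; (13−11)/13 = 0.1538.
Sum of shortfalls = 4.461538; P₁ averages over all N: 4.461538 / 11 = 0.406.

0.406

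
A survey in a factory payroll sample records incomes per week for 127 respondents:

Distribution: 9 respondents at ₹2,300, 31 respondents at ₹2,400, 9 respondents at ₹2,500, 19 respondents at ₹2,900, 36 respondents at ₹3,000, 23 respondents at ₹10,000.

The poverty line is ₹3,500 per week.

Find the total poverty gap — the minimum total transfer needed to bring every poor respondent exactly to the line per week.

₹83,300

Poor units: 9×₹2,300, 31×₹2,400, 9×₹2,500, 19×₹2,900, 36×₹3,000 (q = 104 of N = 127).
Individual gaps: 9×(3500−2300) = 10800; 31×(3500−2400) = 34100; 9×(3500−2500) = 9000; 19×(3500−2900) = 11400; 36×(3500−3000) = 18000.
Aggregate gap = ₹83,300.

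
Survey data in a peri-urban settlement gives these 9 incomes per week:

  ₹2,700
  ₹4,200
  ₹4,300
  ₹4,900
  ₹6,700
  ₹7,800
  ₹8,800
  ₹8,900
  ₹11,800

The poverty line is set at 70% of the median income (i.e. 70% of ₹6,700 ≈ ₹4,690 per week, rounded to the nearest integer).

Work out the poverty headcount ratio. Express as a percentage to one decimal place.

3 of the 9 respondents have income below ₹4,690.
H = 3/9 = 33.3%.

33.3%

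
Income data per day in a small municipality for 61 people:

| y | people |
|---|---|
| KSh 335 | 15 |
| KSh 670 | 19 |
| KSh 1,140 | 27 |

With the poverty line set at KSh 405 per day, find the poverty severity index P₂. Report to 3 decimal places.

0.007

Incomes under z: 15×KSh 335 (q = 15 of N = 61).
Relative gaps: (405−335)/405 = 0.1728 (×15).
Squared: 0.0299 (×15).
Sum = 0.448102; P₂ = 0.448102 / 61 = 0.007.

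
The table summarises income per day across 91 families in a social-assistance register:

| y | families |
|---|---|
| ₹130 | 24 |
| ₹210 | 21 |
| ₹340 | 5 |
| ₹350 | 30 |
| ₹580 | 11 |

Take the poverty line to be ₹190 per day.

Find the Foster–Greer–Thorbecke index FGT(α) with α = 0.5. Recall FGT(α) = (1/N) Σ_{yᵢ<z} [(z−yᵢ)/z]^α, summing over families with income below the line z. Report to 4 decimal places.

0.1482

Below the line: 24×₹130 (q = 24 of N = 91).
Shortfall ratios: (190−130)/190 = 0.3158 (×24).
Raised to α = 0.5: 0.56195 (×24).
Sum = 13.486836; FGT(0.5) = 13.486836 / 91 = 0.1482.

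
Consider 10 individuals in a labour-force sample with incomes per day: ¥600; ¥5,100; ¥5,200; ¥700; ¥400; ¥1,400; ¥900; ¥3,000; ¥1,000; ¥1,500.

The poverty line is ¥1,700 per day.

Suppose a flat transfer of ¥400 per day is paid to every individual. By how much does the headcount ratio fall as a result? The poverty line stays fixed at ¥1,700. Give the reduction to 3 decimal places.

0.200

Before: below the line — ¥400, ¥600, ¥700, ¥900, ¥1,000, ¥1,400, ¥1,500; headcount ratio = 0.70000.
After the ¥400 transfer: below the line — ¥800, ¥1,000, ¥1,100, ¥1,300, ¥1,400; headcount ratio = 0.50000.
Reduction = 0.70000 − 0.50000 = 0.200.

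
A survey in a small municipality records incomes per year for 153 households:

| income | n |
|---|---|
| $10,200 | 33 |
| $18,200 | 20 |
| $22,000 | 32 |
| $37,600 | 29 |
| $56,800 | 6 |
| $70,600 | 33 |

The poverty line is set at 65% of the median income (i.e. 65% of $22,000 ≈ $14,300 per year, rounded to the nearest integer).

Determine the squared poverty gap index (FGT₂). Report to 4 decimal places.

Poor units: 33×$10,200 (q = 33 of N = 153).
Gap ratios (z−y)/z: (14300−10200)/14300 = 0.2867 (×33).
Squared: 0.0822 (×33).
Sum = 2.712749; P₂ = 2.712749 / 153 = 0.0177.

0.0177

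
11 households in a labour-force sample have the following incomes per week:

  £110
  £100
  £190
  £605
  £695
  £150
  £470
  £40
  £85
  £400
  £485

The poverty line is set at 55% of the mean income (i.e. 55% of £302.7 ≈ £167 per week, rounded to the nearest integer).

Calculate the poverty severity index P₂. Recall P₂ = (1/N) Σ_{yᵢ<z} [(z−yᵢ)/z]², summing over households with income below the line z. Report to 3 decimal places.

0.101

Below the line: £40, £85, £100, £110, £150 (q = 5 of N = 11).
Shortfall ratios: (167−40)/167 = 0.7605; (167−85)/167 = 0.4910; (167−100)/167 = 0.4012; (167−110)/167 = 0.3413; (167−150)/167 = 0.1018.
Squared: 0.5783; 0.2411; 0.1610; 0.1165; 0.0104.
Sum = 1.107247; P₂ = 1.107247 / 11 = 0.101.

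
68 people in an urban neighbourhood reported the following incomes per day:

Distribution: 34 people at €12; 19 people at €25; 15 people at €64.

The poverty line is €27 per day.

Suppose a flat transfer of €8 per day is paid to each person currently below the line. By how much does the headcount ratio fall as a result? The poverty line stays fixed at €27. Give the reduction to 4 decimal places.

Before: below the line — 34×€12, 19×€25; headcount ratio = 0.779412.
After the €8 transfer: below the line — 34×€20; headcount ratio = 0.500000.
Reduction = 0.779412 − 0.500000 = 0.2794.

0.2794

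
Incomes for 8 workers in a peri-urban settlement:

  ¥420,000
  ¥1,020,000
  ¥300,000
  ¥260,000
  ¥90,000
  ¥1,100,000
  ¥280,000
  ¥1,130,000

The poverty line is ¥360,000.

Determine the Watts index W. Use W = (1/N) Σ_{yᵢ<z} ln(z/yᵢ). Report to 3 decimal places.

0.268

Below z: ¥90,000, ¥260,000, ¥280,000, ¥300,000 (q = 4 of N = 8).
Log shortfalls: ln(360000/90000) = 1.3863; ln(360000/260000) = 0.3254; ln(360000/280000) = 0.2513; ln(360000/300000) = 0.1823.
W = 2.145353 / 8 = 0.268.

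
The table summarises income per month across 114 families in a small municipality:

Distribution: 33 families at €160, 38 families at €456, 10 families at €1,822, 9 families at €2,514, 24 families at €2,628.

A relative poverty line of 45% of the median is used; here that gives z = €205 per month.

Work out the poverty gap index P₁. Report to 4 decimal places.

0.0635

Poor units: 33×€160 (q = 33 of N = 114).
Shortfall ratios: (205−160)/205 = 0.2195 (×33).
Sum of shortfalls = 7.243902; P₁ averages over all N: 7.243902 / 114 = 0.0635.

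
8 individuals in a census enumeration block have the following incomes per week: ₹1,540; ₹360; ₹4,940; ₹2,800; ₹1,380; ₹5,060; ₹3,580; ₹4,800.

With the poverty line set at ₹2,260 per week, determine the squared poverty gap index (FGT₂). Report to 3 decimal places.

Incomes under z: ₹360, ₹1,380, ₹1,540 (q = 3 of N = 8).
Shortfall ratios: (2260−360)/2260 = 0.8407; (2260−1380)/2260 = 0.3894; (2260−1540)/2260 = 0.3186.
Squared: 0.7068; 0.1516; 0.1015.
Sum = 0.959903; P₂ = 0.959903 / 8 = 0.120.

0.120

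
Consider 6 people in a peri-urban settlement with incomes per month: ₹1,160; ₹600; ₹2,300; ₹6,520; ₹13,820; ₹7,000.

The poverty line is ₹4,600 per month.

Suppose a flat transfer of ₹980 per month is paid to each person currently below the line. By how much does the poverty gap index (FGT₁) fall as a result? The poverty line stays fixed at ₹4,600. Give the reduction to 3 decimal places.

Before: below the line — ₹600, ₹1,160, ₹2,300; poverty gap index (FGT₁) = 0.35290.
After the ₹980 transfer: below the line — ₹1,580, ₹2,140, ₹3,280; poverty gap index (FGT₁) = 0.24638.
Reduction = 0.35290 − 0.24638 = 0.107.

0.107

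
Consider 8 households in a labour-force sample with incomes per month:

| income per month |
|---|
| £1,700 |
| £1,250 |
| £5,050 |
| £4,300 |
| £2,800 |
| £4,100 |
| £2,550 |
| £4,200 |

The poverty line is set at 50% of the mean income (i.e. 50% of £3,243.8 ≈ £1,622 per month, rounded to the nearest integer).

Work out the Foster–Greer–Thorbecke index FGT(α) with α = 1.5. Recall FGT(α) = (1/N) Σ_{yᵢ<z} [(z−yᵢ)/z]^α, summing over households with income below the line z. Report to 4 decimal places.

Incomes under z: £1,250 (q = 1 of N = 8).
Normalized shortfalls: (1622−1250)/1622 = 0.2293.
Raised to α = 1.5: 0.10983.
Sum = 0.109834; FGT(1.5) = 0.109834 / 8 = 0.0137.

0.0137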